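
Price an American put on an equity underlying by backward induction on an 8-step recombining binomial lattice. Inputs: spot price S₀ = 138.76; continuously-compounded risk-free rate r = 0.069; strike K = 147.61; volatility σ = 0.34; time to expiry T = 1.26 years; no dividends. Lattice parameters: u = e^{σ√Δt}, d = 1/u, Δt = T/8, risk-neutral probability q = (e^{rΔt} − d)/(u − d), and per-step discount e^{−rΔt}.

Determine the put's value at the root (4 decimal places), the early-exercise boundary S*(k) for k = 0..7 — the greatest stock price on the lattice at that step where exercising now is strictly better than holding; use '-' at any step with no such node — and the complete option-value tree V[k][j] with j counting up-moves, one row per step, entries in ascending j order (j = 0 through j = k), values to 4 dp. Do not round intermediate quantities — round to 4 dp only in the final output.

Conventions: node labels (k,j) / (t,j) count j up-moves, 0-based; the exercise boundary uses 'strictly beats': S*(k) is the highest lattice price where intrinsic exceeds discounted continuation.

Δt=0.15750  u=1.14446  d=0.87377  q=0.50668  discount=0.98919
step 8 (expiry): payoffs max(K−S,0) = 100.4626 85.8568 66.7263 41.6693 8.8500 0.0000 0.0000 0.0000 0.0000
step 7: (k=7,j=0): S=53.9584, K−S=93.6516, hold=92.0562 ⇒ V=93.6516 exercise | (k=7,j=1): S=70.6741, K−S=76.9359, hold=75.3404 ⇒ V=76.9359 exercise | (k=7,j=2): S=92.5682, K−S=55.0418, hold=53.4463 ⇒ V=55.0418 exercise | (k=7,j=3): S=121.2449, K−S=26.3651, hold=24.7696 ⇒ V=26.3651 exercise | (k=7,j=4): S=158.8053, K−S=0.0000, hold=4.3187 ⇒ V=4.3187 continue | (k=7,j=5): S=208.0016, K−S=0.0000, hold=0.0000 ⇒ V=0.0000 continue | (k=7,j=6): S=272.4384, K−S=0.0000, hold=0.0000 ⇒ V=0.0000 continue | (k=7,j=7): S=356.8370, K−S=0.0000, hold=0.0000 ⇒ V=0.0000 continue  boundary S*=121.2449
step 6: (k=6,j=0): S=61.7532, K−S=85.8568, hold=84.2613 ⇒ V=85.8568 exercise | (k=6,j=1): S=80.8837, K−S=66.7263, hold=65.1308 ⇒ V=66.7263 exercise | (k=6,j=2): S=105.9407, K−S=41.6693, hold=40.0739 ⇒ V=41.6693 exercise | (k=6,j=3): S=138.7600, K−S=8.8500, hold=15.0303 ⇒ V=15.0303 continue | (k=6,j=4): S=181.7464, K−S=0.0000, hold=2.1074 ⇒ V=2.1074 continue | (k=6,j=5): S=238.0496, K−S=0.0000, hold=0.0000 ⇒ V=0.0000 continue | (k=6,j=6): S=311.7949, K−S=0.0000, hold=0.0000 ⇒ V=0.0000 continue  boundary S*=105.9407
step 5: (k=5,j=0): S=70.6741, K−S=76.9359, hold=75.3404 ⇒ V=76.9359 exercise | (k=5,j=1): S=92.5682, K−S=55.0418, hold=53.4463 ⇒ V=55.0418 exercise | (k=5,j=2): S=121.2449, K−S=26.3651, hold=27.8672 ⇒ V=27.8672 continue | (k=5,j=3): S=158.8053, K−S=0.0000, hold=8.3908 ⇒ V=8.3908 continue | (k=5,j=4): S=208.0016, K−S=0.0000, hold=1.0284 ⇒ V=1.0284 continue | (k=5,j=5): S=272.4384, K−S=0.0000, hold=0.0000 ⇒ V=0.0000 continue  boundary S*=92.5682
step 4: (k=4,j=0): S=80.8837, K−S=66.7263, hold=65.1308 ⇒ V=66.7263 exercise | (k=4,j=1): S=105.9407, K−S=41.6693, hold=40.8267 ⇒ V=41.6693 exercise | (k=4,j=2): S=138.7600, K−S=8.8500, hold=17.8043 ⇒ V=17.8043 continue | (k=4,j=3): S=181.7464, K−S=0.0000, hold=4.6100 ⇒ V=4.6100 continue | (k=4,j=4): S=238.0496, K−S=0.0000, hold=0.5018 ⇒ V=0.5018 continue  boundary S*=105.9407
step 3: (k=3,j=0): S=92.5682, K−S=55.0418, hold=53.4463 ⇒ V=55.0418 exercise | (k=3,j=1): S=121.2449, K−S=26.3651, hold=29.2576 ⇒ V=29.2576 continue | (k=3,j=2): S=158.8053, K−S=0.0000, hold=10.9988 ⇒ V=10.9988 continue | (k=3,j=3): S=208.0016, K−S=0.0000, hold=2.5011 ⇒ V=2.5011 continue  boundary S*=92.5682
step 2: (k=2,j=0): S=105.9407, K−S=41.6693, hold=41.5236 ⇒ V=41.6693 exercise | (k=2,j=1): S=138.7600, K−S=8.8500, hold=19.7899 ⇒ V=19.7899 continue | (k=2,j=2): S=181.7464, K−S=0.0000, hold=6.6208 ⇒ V=6.6208 continue  boundary S*=105.9407
step 1: (k=1,j=0): S=121.2449, K−S=26.3651, hold=30.2528 ⇒ V=30.2528 continue | (k=1,j=1): S=158.8053, K−S=0.0000, hold=12.9755 ⇒ V=12.9755 continue  boundary S*=-
step 0: (k=0,j=0): S=138.7600, K−S=8.8500, hold=21.2663 ⇒ V=21.2663 continue  boundary S*=-

price = 21.2663
boundary = - - 105.9407 92.5682 105.9407 92.5682 105.9407 121.2449
tree:
21.2663
30.2528 12.9755
41.6693 19.7899 6.6208
55.0418 29.2576 10.9988 2.5011
66.7263 41.6693 17.8043 4.6100 0.5018
76.9359 55.0418 27.8672 8.3908 1.0284 0.0000
85.8568 66.7263 41.6693 15.0303 2.1074 0.0000 0.0000
93.6516 76.9359 55.0418 26.3651 4.3187 0.0000 0.0000 0.0000
100.4626 85.8568 66.7263 41.6693 8.8500 0.0000 0.0000 0.0000 0.0000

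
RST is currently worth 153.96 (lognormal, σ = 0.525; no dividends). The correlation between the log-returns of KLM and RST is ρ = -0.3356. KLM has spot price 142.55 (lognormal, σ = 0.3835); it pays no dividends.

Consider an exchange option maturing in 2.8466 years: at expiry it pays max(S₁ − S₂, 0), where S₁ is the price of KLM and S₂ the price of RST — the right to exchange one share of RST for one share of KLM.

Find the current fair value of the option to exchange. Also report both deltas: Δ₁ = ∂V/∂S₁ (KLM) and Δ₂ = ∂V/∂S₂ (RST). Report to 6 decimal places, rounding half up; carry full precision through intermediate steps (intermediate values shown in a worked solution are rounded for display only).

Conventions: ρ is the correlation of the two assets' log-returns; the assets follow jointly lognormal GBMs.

σ_eff = √(σ₁² + σ₂² − 2ρσ₁σ₂) = √(0.3835² + 0.525² − 2·-0.3356·0.3835·0.525) = 0.746884
d₁ = (ln(S₁/S₂) + (q₂ − q₁ + σ_eff²/2)T) / (σ_eff√T) = (ln(142.55/153.96) + (0.0 − 0.0 + 0.278917)·2.8466) / 1.260132 = 0.568961
d₂ = d₁ − σ_eff√T = 0.568961 − 1.260132 = -0.691171
N(d₁) = 0.715309,  N(d₂) = 0.244729
V = S₁·e^{−q₁T}·N(d₁) − S₂·e^{−q₂T}·N(d₂) = 101.967272 − 37.678494 = 64.288779
Key observation: the rate r is irrelevant here: denominating values in RST turns the exchange into a ratio option on S₁/S₂, and discounting at r drops out.
Δ₁ = e^{−q₁T}·N(d₁) = 0.715309;  Δ₂ = −e^{−q₂T}·N(d₂) = -0.244729

exchange price = 64.288779
Δ1 = 0.715309
Δ2 = -0.244729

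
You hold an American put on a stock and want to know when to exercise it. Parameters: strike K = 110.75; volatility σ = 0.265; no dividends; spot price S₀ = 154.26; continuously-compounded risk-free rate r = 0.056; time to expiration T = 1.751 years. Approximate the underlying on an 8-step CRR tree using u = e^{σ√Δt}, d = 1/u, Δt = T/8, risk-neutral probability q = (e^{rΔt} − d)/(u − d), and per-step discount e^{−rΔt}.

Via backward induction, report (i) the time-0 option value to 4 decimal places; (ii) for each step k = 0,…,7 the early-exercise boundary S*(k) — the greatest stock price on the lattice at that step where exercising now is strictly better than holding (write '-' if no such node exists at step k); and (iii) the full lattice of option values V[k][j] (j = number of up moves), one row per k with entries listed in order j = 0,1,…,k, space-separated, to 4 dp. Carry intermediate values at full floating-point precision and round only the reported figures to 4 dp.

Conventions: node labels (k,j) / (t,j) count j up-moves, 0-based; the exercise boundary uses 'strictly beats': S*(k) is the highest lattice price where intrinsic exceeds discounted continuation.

price = 2.5157
boundary = - - - - - 82.9925 73.3155 82.9925
tree:
2.5157
4.3020 0.9177
7.1936 1.7207 0.1942
11.7037 3.1789 0.4084 0.0000
18.4077 5.7602 0.8589 0.0000 0.0000
27.7575 10.1681 1.8063 0.0000 0.0000 0.0000
37.4345 17.2916 3.7989 0.0000 0.0000 0.0000 0.0000
45.9831 27.7575 7.9896 0.0000 0.0000 0.0000 0.0000 0.0000
53.5349 37.4345 16.8032 0.0000 0.0000 0.0000 0.0000 0.0000 0.0000

Δt=0.21887, u=1.13199, d=0.88340, q=0.51865, disc=e^(-rΔt)=0.98782
k=8 terminal: V=max(K-S,0) → 53.5349 37.4345 16.8032 0.0000 0.0000 0.0000 0.0000 0.0000 0.0000
k=7: j=0 S=64.7669 intr=45.9831 cont=44.6339 V=45.9831[EX]; j=1 S=82.9925 intr=27.7575 cont=26.4083 V=27.7575[EX]; j=2 S=106.3469 intr=4.4031 cont=7.9896 V=7.9896[hold]; j=3 S=136.2732 intr=0.0000 cont=0.0000 V=0.0000[hold]; j=4 S=174.6209 intr=0.0000 cont=0.0000 V=0.0000[hold]; j=5 S=223.7597 intr=0.0000 cont=0.0000 V=0.0000[hold]; j=6 S=286.7264 intr=0.0000 cont=0.0000 V=0.0000[hold]; j=7 S=367.4121 intr=0.0000 cont=0.0000 V=0.0000[hold]  S*(7)=82.9925
k=6: j=0 S=73.3155 intr=37.4345 cont=36.0853 V=37.4345[EX]; j=1 S=93.9468 intr=16.8032 cont=17.2916 V=17.2916[hold]; j=2 S=120.3837 intr=0.0000 cont=3.7989 V=3.7989[hold]; j=3 S=154.2600 intr=0.0000 cont=0.0000 V=0.0000[hold]; j=4 S=197.6692 intr=0.0000 cont=0.0000 V=0.0000[hold]; j=5 S=253.2940 intr=0.0000 cont=0.0000 V=0.0000[hold]; j=6 S=324.5717 intr=0.0000 cont=0.0000 V=0.0000[hold]  S*(6)=73.3155
k=5: j=0 S=82.9925 intr=27.7575 cont=26.6585 V=27.7575[EX]; j=1 S=106.3469 intr=4.4031 cont=10.1681 V=10.1681[hold]; j=2 S=136.2732 intr=0.0000 cont=1.8063 V=1.8063[hold]; j=3 S=174.6209 intr=0.0000 cont=0.0000 V=0.0000[hold]; j=4 S=223.7597 intr=0.0000 cont=0.0000 V=0.0000[hold]; j=5 S=286.7264 intr=0.0000 cont=0.0000 V=0.0000[hold]  S*(5)=82.9925
k=4: j=0 S=93.9468 intr=16.8032 cont=18.4077 V=18.4077[hold]; j=1 S=120.3837 intr=0.0000 cont=5.7602 V=5.7602[hold]; j=2 S=154.2600 intr=0.0000 cont=0.8589 V=0.8589[hold]; j=3 S=197.6692 intr=0.0000 cont=0.0000 V=0.0000[hold]; j=4 S=253.2940 intr=0.0000 cont=0.0000 V=0.0000[hold]  S*(4)=-
k=3: j=0 S=106.3469 intr=4.4031 cont=11.7037 V=11.7037[hold]; j=1 S=136.2732 intr=0.0000 cont=3.1789 V=3.1789[hold]; j=2 S=174.6209 intr=0.0000 cont=0.4084 V=0.4084[hold]; j=3 S=223.7597 intr=0.0000 cont=0.0000 V=0.0000[hold]  S*(3)=-
k=2: j=0 S=120.3837 intr=0.0000 cont=7.1936 V=7.1936[hold]; j=1 S=154.2600 intr=0.0000 cont=1.7207 V=1.7207[hold]; j=2 S=197.6692 intr=0.0000 cont=0.1942 V=0.1942[hold]  S*(2)=-
k=1: j=0 S=136.2732 intr=0.0000 cont=4.3020 V=4.3020[hold]; j=1 S=174.6209 intr=0.0000 cont=0.9177 V=0.9177[hold]  S*(1)=-
k=0: j=0 S=154.2600 intr=0.0000 cont=2.5157 V=2.5157[hold]  S*(0)=-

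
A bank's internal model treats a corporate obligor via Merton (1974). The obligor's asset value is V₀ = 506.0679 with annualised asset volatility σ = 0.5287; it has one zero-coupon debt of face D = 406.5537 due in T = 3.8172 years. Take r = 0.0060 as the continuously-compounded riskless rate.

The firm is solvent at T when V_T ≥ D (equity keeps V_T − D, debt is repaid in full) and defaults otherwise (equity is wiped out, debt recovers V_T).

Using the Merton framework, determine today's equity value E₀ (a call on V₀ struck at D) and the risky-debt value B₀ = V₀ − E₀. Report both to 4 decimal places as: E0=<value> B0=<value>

Work the structural quantities from V₀ = 506.0679 against face 406.5537:
d₁ = [ln(V₀/D) + (r + σ²/2)T] / (σ√T)
   = [ln(506.0679/406.5537) + (0.0060 + 0.5·0.5287²)·3.8172] / (0.5287·√3.8172)
   = [0.218955 + 0.556402] / 1.032956 = 0.750620
d₂ = d₁ − σ√T = 0.750620 − 1.032956 = -0.282336
N(d₁) = 0.773559,  N(d₂) = 0.388843,  e^(−rT) = 0.977357
E₀ = V₀·N(d₁) − D·e^(−rT)·N(d₂)
   = 506.0679·0.773559 − 406.5537·0.977357·0.388843 = 236.967496
B₀ = V₀ − E₀ = 506.0679 − 236.967496 = 269.100404

E0=236.9675 B0=269.1004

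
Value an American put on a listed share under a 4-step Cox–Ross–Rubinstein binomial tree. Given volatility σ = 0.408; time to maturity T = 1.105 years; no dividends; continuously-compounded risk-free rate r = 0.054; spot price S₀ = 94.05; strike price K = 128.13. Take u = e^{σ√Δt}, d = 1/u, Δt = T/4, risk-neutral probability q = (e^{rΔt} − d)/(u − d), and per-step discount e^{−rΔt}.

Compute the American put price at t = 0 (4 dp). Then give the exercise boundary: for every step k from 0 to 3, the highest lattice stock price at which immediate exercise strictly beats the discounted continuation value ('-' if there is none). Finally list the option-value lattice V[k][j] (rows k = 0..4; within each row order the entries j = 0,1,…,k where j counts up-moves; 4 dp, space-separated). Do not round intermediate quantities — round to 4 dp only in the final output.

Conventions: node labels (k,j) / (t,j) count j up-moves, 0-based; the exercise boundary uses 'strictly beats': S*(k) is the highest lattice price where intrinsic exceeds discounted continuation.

price = 37.1573
boundary = - 75.8975 61.2486 75.8975
tree:
37.1573
52.2325 22.0754
66.8814 34.9463 8.8973
78.7029 52.2325 17.4132 0.0000
88.2428 66.8814 34.0800 0.0000 0.0000

Δt=0.27625  u=1.23917  d=0.80699  q=0.48137  discount=0.98519
step 4 (expiry): payoffs max(K−S,0) = 88.2428 66.8814 34.0800 0.0000 0.0000
step 3: (k=3,j=0): S=49.4271, K−S=78.7029, hold=76.8057 ⇒ V=78.7029 exercise | (k=3,j=1): S=75.8975, K−S=52.2325, hold=50.3353 ⇒ V=52.2325 exercise | (k=3,j=2): S=116.5440, K−S=11.5860, hold=17.4132 ⇒ V=17.4132 continue | (k=3,j=3): S=178.9586, K−S=0.0000, hold=0.0000 ⇒ V=0.0000 continue  boundary S*=75.8975
step 2: (k=2,j=0): S=61.2486, K−S=66.8814, hold=64.9842 ⇒ V=66.8814 exercise | (k=2,j=1): S=94.0500, K−S=34.0800, hold=34.9463 ⇒ V=34.9463 continue | (k=2,j=2): S=144.4180, K−S=0.0000, hold=8.8973 ⇒ V=8.8973 continue  boundary S*=61.2486
step 1: (k=1,j=0): S=75.8975, K−S=52.2325, hold=50.7462 ⇒ V=52.2325 exercise | (k=1,j=1): S=116.5440, K−S=11.5860, hold=22.0754 ⇒ V=22.0754 continue  boundary S*=75.8975
step 0: (k=0,j=0): S=94.0500, K−S=34.0800, hold=37.1573 ⇒ V=37.1573 continue  boundary S*=-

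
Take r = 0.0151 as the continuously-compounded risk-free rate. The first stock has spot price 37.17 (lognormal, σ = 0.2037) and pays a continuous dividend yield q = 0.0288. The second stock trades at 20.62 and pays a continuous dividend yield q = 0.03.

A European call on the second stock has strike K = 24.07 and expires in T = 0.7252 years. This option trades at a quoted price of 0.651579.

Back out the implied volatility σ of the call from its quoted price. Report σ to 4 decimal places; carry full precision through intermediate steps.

sigma = 0.2626

At σ = 0.2626 the Black–Scholes value reproduces the quote:
σ√T = 0.2626·√0.7252 = 0.223627
d₁ = (ln(S/K) + (r−q+σ²/2)T) / (σ√T) = (ln(20.62/24.07) + (0.0151−0.03+0.2626²/2)·0.7252) / 0.223627 = (-0.154705 + 0.014199) / 0.223627 = -0.628305
d₂ = d₁ − σ√T = -0.628305 − 0.223627 = -0.851932
e^{−rT} = 0.989109
e^{−qT} = 0.978479
N(d₁) = 0.264902,  N(d₂) = 0.197126
V = S·e^{−qT}·N(d₁) − K·e^{−rT}·N(d₂) = 5.344726 − 4.693147 = 0.651579 (the quoted price), and the Black–Scholes price is strictly increasing in σ, so σ is unique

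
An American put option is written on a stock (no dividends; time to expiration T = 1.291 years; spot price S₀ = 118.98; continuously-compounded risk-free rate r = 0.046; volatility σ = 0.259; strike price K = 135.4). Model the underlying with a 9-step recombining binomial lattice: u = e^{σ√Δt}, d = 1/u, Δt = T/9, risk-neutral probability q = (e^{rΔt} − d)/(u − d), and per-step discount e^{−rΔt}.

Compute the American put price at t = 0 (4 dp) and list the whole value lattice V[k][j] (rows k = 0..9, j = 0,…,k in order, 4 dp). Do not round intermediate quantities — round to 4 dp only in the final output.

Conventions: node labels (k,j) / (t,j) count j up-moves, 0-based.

Δt=0.14344  u=1.10307  d=0.90656  q=0.50919  discount=0.99342
step 9 (expiry): payoffs max(K−S,0) = 86.1893 75.5226 62.5439 46.7520 27.5370 4.1572 0.0000 0.0000 0.0000 0.0000
k=8: (k=8,j=0): S=54.2827, K−S=81.1173, hold=80.2268 ⇒ V=81.1173 exercise | (k=8,j=1): S=66.0487, K−S=69.3513, hold=68.4608 ⇒ V=69.3513 exercise | (k=8,j=2): S=80.3651, K−S=55.0349, hold=54.1444 ⇒ V=55.0349 exercise | (k=8,j=3): S=97.7847, K−S=37.6153, hold=36.7248 ⇒ V=37.6153 exercise | (k=8,j=4): S=118.9800, K−S=16.4200, hold=15.5295 ⇒ V=16.4200 exercise | (k=8,j=5): S=144.7695, K−S=0.0000, hold=2.0270 ⇒ V=2.0270 continue | (k=8,j=6): S=176.1491, K−S=0.0000, hold=0.0000 ⇒ V=0.0000 continue | (k=8,j=7): S=214.3303, K−S=0.0000, hold=0.0000 ⇒ V=0.0000 continue | (k=8,j=8): S=260.7875, K−S=0.0000, hold=0.0000 ⇒ V=0.0000 continue
k=7: (k=7,j=0): S=59.8774, K−S=75.5226, hold=74.6321 ⇒ V=75.5226 exercise | (k=7,j=1): S=72.8561, K−S=62.5439, hold=61.6534 ⇒ V=62.5439 exercise | (k=7,j=2): S=88.6480, K−S=46.7520, hold=45.8615 ⇒ V=46.7520 exercise | (k=7,j=3): S=107.8630, K−S=27.5370, hold=26.6465 ⇒ V=27.5370 exercise | (k=7,j=4): S=131.2428, K−S=4.1572, hold=9.0315 ⇒ V=9.0315 continue | (k=7,j=5): S=159.6904, K−S=0.0000, hold=0.9883 ⇒ V=0.9883 continue | (k=7,j=6): S=194.3041, K−S=0.0000, hold=0.0000 ⇒ V=0.0000 continue | (k=7,j=7): S=236.4205, K−S=0.0000, hold=0.0000 ⇒ V=0.0000 continue
k=6: (k=6,j=0): S=66.0487, K−S=69.3513, hold=68.4608 ⇒ V=69.3513 exercise | (k=6,j=1): S=80.3651, K−S=55.0349, hold=54.1444 ⇒ V=55.0349 exercise | (k=6,j=2): S=97.7847, K−S=37.6153, hold=36.7248 ⇒ V=37.6153 exercise | (k=6,j=3): S=118.9800, K−S=16.4200, hold=17.9951 ⇒ V=17.9951 continue | (k=6,j=4): S=144.7695, K−S=0.0000, hold=4.9035 ⇒ V=4.9035 continue | (k=6,j=5): S=176.1491, K−S=0.0000, hold=0.4819 ⇒ V=0.4819 continue | (k=6,j=6): S=214.3303, K−S=0.0000, hold=0.0000 ⇒ V=0.0000 continue
k=5: (k=5,j=0): S=72.8561, K−S=62.5439, hold=61.6534 ⇒ V=62.5439 exercise | (k=5,j=1): S=88.6480, K−S=46.7520, hold=45.8615 ⇒ V=46.7520 exercise | (k=5,j=2): S=107.8630, K−S=27.5370, hold=27.4433 ⇒ V=27.5370 exercise | (k=5,j=3): S=131.2428, K−S=4.1572, hold=11.2546 ⇒ V=11.2546 continue | (k=5,j=4): S=159.6904, K−S=0.0000, hold=2.6347 ⇒ V=2.6347 continue | (k=5,j=5): S=194.3041, K−S=0.0000, hold=0.2350 ⇒ V=0.2350 continue
k=4: (k=4,j=0): S=80.3651, K−S=55.0349, hold=54.1444 ⇒ V=55.0349 exercise | (k=4,j=1): S=97.7847, K−S=37.6153, hold=36.7248 ⇒ V=37.6153 exercise | (k=4,j=2): S=118.9800, K−S=16.4200, hold=19.1196 ⇒ V=19.1196 continue | (k=4,j=3): S=144.7695, K−S=0.0000, hold=6.8203 ⇒ V=6.8203 continue | (k=4,j=4): S=176.1491, K−S=0.0000, hold=1.4035 ⇒ V=1.4035 continue
k=3: (k=3,j=0): S=88.6480, K−S=46.7520, hold=45.8615 ⇒ V=46.7520 exercise | (k=3,j=1): S=107.8630, K−S=27.5370, hold=28.0121 ⇒ V=28.0121 continue | (k=3,j=2): S=131.2428, K−S=4.1572, hold=12.7724 ⇒ V=12.7724 continue | (k=3,j=3): S=159.6904, K−S=0.0000, hold=4.0354 ⇒ V=4.0354 continue
k=2: (k=2,j=0): S=97.7847, K−S=37.6153, hold=36.9652 ⇒ V=37.6153 exercise | (k=2,j=1): S=118.9800, K−S=16.4200, hold=20.1191 ⇒ V=20.1191 continue | (k=2,j=2): S=144.7695, K−S=0.0000, hold=8.2689 ⇒ V=8.2689 continue
k=1: (k=1,j=0): S=107.8630, K−S=27.5370, hold=28.5177 ⇒ V=28.5177 continue | (k=1,j=1): S=131.2428, K−S=4.1572, hold=13.9925 ⇒ V=13.9925 continue
k=0: (k=0,j=0): S=118.9800, K−S=16.4200, hold=20.9827 ⇒ V=20.9827 continue

price = 20.9827
tree:
20.9827
28.5177 13.9925
37.6153 20.1191 8.2689
46.7520 28.0121 12.7724 4.0354
55.0349 37.6153 19.1196 6.8203 1.4035
62.5439 46.7520 27.5370 11.2546 2.6347 0.2350
69.3513 55.0349 37.6153 17.9951 4.9035 0.4819 0.0000
75.5226 62.5439 46.7520 27.5370 9.0315 0.9883 0.0000 0.0000
81.1173 69.3513 55.0349 37.6153 16.4200 2.0270 0.0000 0.0000 0.0000
86.1893 75.5226 62.5439 46.7520 27.5370 4.1572 0.0000 0.0000 0.0000 0.0000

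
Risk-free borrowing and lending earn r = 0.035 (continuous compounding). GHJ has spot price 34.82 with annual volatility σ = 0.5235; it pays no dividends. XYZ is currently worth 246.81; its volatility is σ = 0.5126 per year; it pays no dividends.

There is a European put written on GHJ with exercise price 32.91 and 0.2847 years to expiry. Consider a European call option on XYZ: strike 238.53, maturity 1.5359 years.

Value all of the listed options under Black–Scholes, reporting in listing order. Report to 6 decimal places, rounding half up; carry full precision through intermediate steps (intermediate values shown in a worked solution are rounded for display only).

price(GHJ put K=32.91) = 2.729708
price(XYZ call K=238.53) = 69.852920

[GHJ put K=32.91]
σ√T = 0.5235·√0.2847 = 0.279325
d₁ = (ln(S/K) + (r+σ²/2)T) / (σ√T) = (ln(34.82/32.91) + (0.035+0.5235²/2)·0.2847) / 0.279325 = (0.056415 + 0.048976) / 0.279325 = 0.377306
d₂ = d₁ − σ√T = 0.377306 − 0.279325 = 0.097981
e^{−rT} = 0.990085
N(−d₁) = 0.352973,  N(−d₂) = 0.460974
price = K·e^{−rT}·N(−d₂) − S·N(−d₁) = 15.020229 − 12.290521 = 2.729708
[XYZ call K=238.53]
σ√T = 0.5126·√1.5359 = 0.635273
d₁ = (ln(S/K) + (r+σ²/2)T) / (σ√T) = (ln(246.81/238.53) + (0.035+0.5126²/2)·1.5359) / 0.635273 = (0.034124 + 0.255542) / 0.635273 = 0.455971
d₂ = d₁ − σ√T = 0.455971 − 0.635273 = -0.179302
e^{−rT} = 0.947663
N(d₁) = 0.675795,  N(d₂) = 0.428850
price = S·N(d₁) − K·e^{−rT}·N(d₂) = 166.792856 − 96.939936 = 69.852920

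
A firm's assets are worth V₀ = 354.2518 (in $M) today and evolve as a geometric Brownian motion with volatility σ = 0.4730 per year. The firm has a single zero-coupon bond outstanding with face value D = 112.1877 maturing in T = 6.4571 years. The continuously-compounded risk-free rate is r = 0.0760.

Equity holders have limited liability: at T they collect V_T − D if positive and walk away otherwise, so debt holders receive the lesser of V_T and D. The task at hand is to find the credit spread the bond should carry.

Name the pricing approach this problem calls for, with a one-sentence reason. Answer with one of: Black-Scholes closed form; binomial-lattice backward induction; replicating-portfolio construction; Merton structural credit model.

framework: Merton structural credit model

Key observation: the data describe a firm's assets (V₀ = 354.2518, GBM) and a single zero-coupon debt of face 112.1877, so credit quantities follow from equity-as-call in the structural model.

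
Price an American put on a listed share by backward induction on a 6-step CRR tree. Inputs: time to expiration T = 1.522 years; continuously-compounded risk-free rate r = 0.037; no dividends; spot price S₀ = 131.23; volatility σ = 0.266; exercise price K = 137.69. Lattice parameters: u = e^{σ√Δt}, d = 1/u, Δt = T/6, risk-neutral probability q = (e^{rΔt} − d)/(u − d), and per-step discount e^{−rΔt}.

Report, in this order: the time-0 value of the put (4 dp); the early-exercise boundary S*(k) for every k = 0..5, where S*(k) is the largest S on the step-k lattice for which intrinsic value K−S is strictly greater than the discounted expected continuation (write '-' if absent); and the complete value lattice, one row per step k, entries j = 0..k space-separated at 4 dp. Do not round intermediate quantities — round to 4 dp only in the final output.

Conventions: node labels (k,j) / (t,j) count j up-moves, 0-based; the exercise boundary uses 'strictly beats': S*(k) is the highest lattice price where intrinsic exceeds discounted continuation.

Δt=0.25367  u=1.14336  d=0.87461  q=0.50165  discount=0.99066
step 6 (expiry): payoffs max(K−S,0) = 78.9500 60.9008 37.3055 6.4600 0.0000 0.0000 0.0000
step 5: (k=5,j=0): S=67.1610, K−S=70.5290, hold=69.2427 ⇒ V=70.5290 exercise | (k=5,j=1): S=87.7978, K−S=49.8922, hold=48.6060 ⇒ V=49.8922 exercise | (k=5,j=2): S=114.7757, K−S=22.9143, hold=21.6280 ⇒ V=22.9143 exercise | (k=5,j=3): S=150.0432, K−S=0.0000, hold=3.1893 ⇒ V=3.1893 continue | (k=5,j=4): S=196.1475, K−S=0.0000, hold=0.0000 ⇒ V=0.0000 continue | (k=5,j=5): S=256.4184, K−S=0.0000, hold=0.0000 ⇒ V=0.0000 continue  boundary S*=114.7757
step 4: (k=4,j=0): S=76.7892, K−S=60.9008, hold=59.6145 ⇒ V=60.9008 exercise | (k=4,j=1): S=100.3845, K−S=37.3055, hold=36.0192 ⇒ V=37.3055 exercise | (k=4,j=2): S=131.2300, K−S=6.4600, hold=12.8977 ⇒ V=12.8977 continue | (k=4,j=3): S=171.5535, K−S=0.0000, hold=1.5746 ⇒ V=1.5746 continue | (k=4,j=4): S=224.2673, K−S=0.0000, hold=0.0000 ⇒ V=0.0000 continue  boundary S*=100.3845
step 3: (k=3,j=0): S=87.7978, K−S=49.8922, hold=48.6060 ⇒ V=49.8922 exercise | (k=3,j=1): S=114.7757, K−S=22.9143, hold=24.8273 ⇒ V=24.8273 continue | (k=3,j=2): S=150.0432, K−S=0.0000, hold=7.1501 ⇒ V=7.1501 continue | (k=3,j=3): S=196.1475, K−S=0.0000, hold=0.7774 ⇒ V=0.7774 continue  boundary S*=87.7978
step 2: (k=2,j=0): S=100.3845, K−S=37.3055, hold=36.9699 ⇒ V=37.3055 exercise | (k=2,j=1): S=131.2300, K−S=6.4600, hold=15.8105 ⇒ V=15.8105 continue | (k=2,j=2): S=171.5535, K−S=0.0000, hold=3.9163 ⇒ V=3.9163 continue  boundary S*=100.3845
step 1: (k=1,j=0): S=114.7757, K−S=22.9143, hold=26.2749 ⇒ V=26.2749 continue | (k=1,j=1): S=150.0432, K−S=0.0000, hold=9.7519 ⇒ V=9.7519 continue  boundary S*=-
step 0: (k=0,j=0): S=131.2300, K−S=6.4600, hold=17.8182 ⇒ V=17.8182 continue  boundary S*=-

price = 17.8182
boundary = - - 100.3845 87.7978 100.3845 114.7757
tree:
17.8182
26.2749 9.7519
37.3055 15.8105 3.9163
49.8922 24.8273 7.1501 0.7774
60.9008 37.3055 12.8977 1.5746 0.0000
70.5290 49.8922 22.9143 3.1893 0.0000 0.0000
78.9500 60.9008 37.3055 6.4600 0.0000 0.0000 0.0000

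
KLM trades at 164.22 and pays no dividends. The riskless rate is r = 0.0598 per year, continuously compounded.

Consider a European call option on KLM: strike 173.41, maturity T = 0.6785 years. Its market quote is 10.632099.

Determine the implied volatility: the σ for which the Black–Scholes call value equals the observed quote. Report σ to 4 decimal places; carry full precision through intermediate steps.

sigma = 0.2164

At σ = 0.2164 the Black–Scholes value reproduces the quote:
σ√T = 0.2164·√0.6785 = 0.178251
d₁ = (ln(S/K) + (r+σ²/2)T) / (σ√T) = (ln(164.22/173.41) + (0.0598+0.2164²/2)·0.6785) / 0.178251 = (-0.054452 + 0.056461) / 0.178251 = 0.011272
d₂ = d₁ − σ√T = 0.011272 − 0.178251 = -0.166979
e^{−rT} = 0.960238
N(d₁) = 0.504497,  N(d₂) = 0.433693
V = S·N(d₁) − K·e^{−rT}·N(d₂) = 82.848476 − 72.216376 = 10.632099 (matching the quote); vega is positive throughout, so no other σ reproduces this price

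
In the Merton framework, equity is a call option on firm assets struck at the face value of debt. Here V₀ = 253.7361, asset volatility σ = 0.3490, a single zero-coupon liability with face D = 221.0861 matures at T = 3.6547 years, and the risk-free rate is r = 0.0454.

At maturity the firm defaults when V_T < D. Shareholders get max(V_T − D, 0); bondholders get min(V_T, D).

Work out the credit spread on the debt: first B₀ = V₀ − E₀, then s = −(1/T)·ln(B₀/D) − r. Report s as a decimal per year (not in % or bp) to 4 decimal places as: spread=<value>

spread=0.0478

With assets at 253.7361 and a single debt payment of 221.0861 at 3.6547 years:
d₁ = [ln(V₀/D) + (r + σ²/2)T] / (σ√T)
   = [ln(253.7361/221.0861) + (0.0454 + 0.5·0.3490²)·3.6547] / (0.3490·√3.6547)
   = [0.137743 + 0.388496] / 0.667193 = 0.788736
d₂ = d₁ − σ√T = 0.788736 − 0.667193 = 0.121543
N(d₁) = 0.784867,  N(d₂) = 0.548370,  e^(−rT) = 0.847111
E₀ = V₀·N(d₁) − D·e^(−rT)·N(d₂)
   = 253.7361·0.784867 − 221.0861·0.847111·0.548370 = 96.447919
B₀ = V₀ − E₀ = 253.7361 − 96.447919 = 157.288181
spread = −(1/T)·ln(B₀/D) − r = −(1/3.6547)·ln(157.288181/221.0861) − 0.0454 = 0.04776019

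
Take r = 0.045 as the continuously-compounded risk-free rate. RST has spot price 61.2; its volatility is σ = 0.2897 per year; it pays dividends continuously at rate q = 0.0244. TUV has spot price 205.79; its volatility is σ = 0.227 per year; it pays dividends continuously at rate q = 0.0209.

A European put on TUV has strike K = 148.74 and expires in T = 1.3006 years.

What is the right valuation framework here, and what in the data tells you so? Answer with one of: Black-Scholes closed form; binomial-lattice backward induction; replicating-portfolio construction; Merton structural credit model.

Key observation: with TUV following a GBM at constant σ and r, the European put struck at 148.74 prices in closed form — nothing here needs a stepwise model or a balance sheet.

framework: Black-Scholes closed form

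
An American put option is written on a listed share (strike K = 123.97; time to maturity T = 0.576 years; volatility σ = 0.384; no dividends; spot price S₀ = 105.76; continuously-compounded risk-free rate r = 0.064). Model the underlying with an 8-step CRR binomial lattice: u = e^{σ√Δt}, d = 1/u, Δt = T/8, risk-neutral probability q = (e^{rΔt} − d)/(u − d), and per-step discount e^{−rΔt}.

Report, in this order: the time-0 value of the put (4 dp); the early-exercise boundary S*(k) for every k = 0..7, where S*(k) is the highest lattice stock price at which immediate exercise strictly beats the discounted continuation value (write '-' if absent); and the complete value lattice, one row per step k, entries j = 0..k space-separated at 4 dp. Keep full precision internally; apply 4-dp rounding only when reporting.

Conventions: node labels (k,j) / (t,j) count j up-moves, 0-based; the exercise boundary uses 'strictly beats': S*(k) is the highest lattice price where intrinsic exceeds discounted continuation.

price = 22.1551
boundary = - - 86.0644 77.6381 86.0644 95.4053 86.0644 95.4053
tree:
22.1551
29.4619 14.9553
37.9056 21.1779 8.7875
46.3319 28.9251 13.5227 4.0698
53.9332 37.9056 20.0919 6.9902 1.1477
60.7903 46.3319 28.5647 11.6912 2.2906 0.0000
66.9761 53.9332 37.9056 18.8229 4.5716 0.0000 0.0000
72.5562 60.7903 46.3319 28.5647 9.1241 0.0000 0.0000 0.0000
77.5900 66.9761 53.9332 37.9056 18.2100 0.0000 0.0000 0.0000 0.0000

Δt=0.07200  u=1.10853  d=0.90209  q=0.49664  discount=0.99540
step 8 (expiry): payoffs max(K−S,0) = 77.5900 66.9761 53.9332 37.9056 18.2100 0.0000 0.0000 0.0000 0.0000
step 7: (k=7,j=0): S=51.4138, K−S=72.5562, hold=71.9863 ⇒ V=72.5562 exercise | (k=7,j=1): S=63.1797, K−S=60.7903, hold=60.2204 ⇒ V=60.7903 exercise | (k=7,j=2): S=77.6381, K−S=46.3319, hold=45.7620 ⇒ V=46.3319 exercise | (k=7,j=3): S=95.4053, K−S=28.5647, hold=27.9947 ⇒ V=28.5647 exercise | (k=7,j=4): S=117.2385, K−S=6.7315, hold=9.1241 ⇒ V=9.1241 continue | (k=7,j=5): S=144.0681, K−S=0.0000, hold=0.0000 ⇒ V=0.0000 continue | (k=7,j=6): S=177.0377, K−S=0.0000, hold=0.0000 ⇒ V=0.0000 continue | (k=7,j=7): S=217.5521, K−S=0.0000, hold=0.0000 ⇒ V=0.0000 continue  boundary S*=95.4053
step 6: (k=6,j=0): S=56.9939, K−S=66.9761, hold=66.4062 ⇒ V=66.9761 exercise | (k=6,j=1): S=70.0368, K−S=53.9332, hold=53.3633 ⇒ V=53.9332 exercise | (k=6,j=2): S=86.0644, K−S=37.9056, hold=37.3356 ⇒ V=37.9056 exercise | (k=6,j=3): S=105.7600, K−S=18.2100, hold=18.8229 ⇒ V=18.8229 continue | (k=6,j=4): S=129.9628, K−S=0.0000, hold=4.5716 ⇒ V=4.5716 continue | (k=6,j=5): S=159.7044, K−S=0.0000, hold=0.0000 ⇒ V=0.0000 continue | (k=6,j=6): S=196.2522, K−S=0.0000, hold=0.0000 ⇒ V=0.0000 continue  boundary S*=86.0644
step 5: (k=5,j=0): S=63.1797, K−S=60.7903, hold=60.2204 ⇒ V=60.7903 exercise | (k=5,j=1): S=77.6381, K−S=46.3319, hold=45.7620 ⇒ V=46.3319 exercise | (k=5,j=2): S=95.4053, K−S=28.5647, hold=28.2977 ⇒ V=28.5647 exercise | (k=5,j=3): S=117.2385, K−S=6.7315, hold=11.6912 ⇒ V=11.6912 continue | (k=5,j=4): S=144.0681, K−S=0.0000, hold=2.2906 ⇒ V=2.2906 continue | (k=5,j=5): S=177.0377, K−S=0.0000, hold=0.0000 ⇒ V=0.0000 continue  boundary S*=95.4053
step 4: (k=4,j=0): S=70.0368, K−S=53.9332, hold=53.3633 ⇒ V=53.9332 exercise | (k=4,j=1): S=86.0644, K−S=37.9056, hold=37.3356 ⇒ V=37.9056 exercise | (k=4,j=2): S=105.7600, K−S=18.2100, hold=20.0919 ⇒ V=20.0919 continue | (k=4,j=3): S=129.9628, K−S=0.0000, hold=6.9902 ⇒ V=6.9902 continue | (k=4,j=4): S=159.7044, K−S=0.0000, hold=1.1477 ⇒ V=1.1477 continue  boundary S*=86.0644
step 3: (k=3,j=0): S=77.6381, K−S=46.3319, hold=45.7620 ⇒ V=46.3319 exercise | (k=3,j=1): S=95.4053, K−S=28.5647, hold=28.9251 ⇒ V=28.9251 continue | (k=3,j=2): S=117.2385, K−S=6.7315, hold=13.5227 ⇒ V=13.5227 continue | (k=3,j=3): S=144.0681, K−S=0.0000, hold=4.0698 ⇒ V=4.0698 continue  boundary S*=77.6381
step 2: (k=2,j=0): S=86.0644, K−S=37.9056, hold=37.5138 ⇒ V=37.9056 exercise | (k=2,j=1): S=105.7600, K−S=18.2100, hold=21.1779 ⇒ V=21.1779 continue | (k=2,j=2): S=129.9628, K−S=0.0000, hold=8.7875 ⇒ V=8.7875 continue  boundary S*=86.0644
step 1: (k=1,j=0): S=95.4053, K−S=28.5647, hold=29.4619 ⇒ V=29.4619 continue | (k=1,j=1): S=117.2385, K−S=6.7315, hold=14.9553 ⇒ V=14.9553 continue  boundary S*=-
step 0: (k=0,j=0): S=105.7600, K−S=18.2100, hold=22.1551 ⇒ V=22.1551 continue  boundary S*=-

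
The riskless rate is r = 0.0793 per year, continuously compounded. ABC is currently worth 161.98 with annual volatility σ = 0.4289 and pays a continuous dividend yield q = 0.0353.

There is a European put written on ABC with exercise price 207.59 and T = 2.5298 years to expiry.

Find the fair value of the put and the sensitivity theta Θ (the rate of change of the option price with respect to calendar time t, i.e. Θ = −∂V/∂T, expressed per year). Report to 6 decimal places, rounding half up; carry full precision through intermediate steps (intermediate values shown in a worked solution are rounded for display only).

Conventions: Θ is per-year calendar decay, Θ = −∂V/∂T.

σ√T = 0.4289·√2.5298 = 0.682180
d₁ = (ln(S/K) + (r−q+σ²/2)T) / (σ√T) = (ln(161.98/207.59) + (0.0793−0.0353+0.4289²/2)·2.5298) / 0.682180 = (-0.248092 + 0.343996) / 0.682180 = 0.140585
d₂ = d₁ − σ√T = 0.140585 − 0.682180 = -0.541596
e^{−rT} = 0.818229
e^{−qT} = 0.914569
N(−d₁) = 0.444099,  N(−d₂) = 0.705951
Put price V = K·e^{−rT}·N(−d₂) − S·e^{−qT}·N(−d₁) = 119.910189 − 65.789700 = 54.120489
φ(d₁) = (1/√(2π))·e^{−d₁²/2} = 0.395019
Θ = −S·e^{−qT}·φ(d₁)·σ/(2√T) − q·S·e^{−qT}·N(−d₁) + r·K·e^{−rT}·N(−d₂) = −7.890043 − 2.322376 + 9.508878 = -0.703541

price = 54.120489
Θ = -0.703541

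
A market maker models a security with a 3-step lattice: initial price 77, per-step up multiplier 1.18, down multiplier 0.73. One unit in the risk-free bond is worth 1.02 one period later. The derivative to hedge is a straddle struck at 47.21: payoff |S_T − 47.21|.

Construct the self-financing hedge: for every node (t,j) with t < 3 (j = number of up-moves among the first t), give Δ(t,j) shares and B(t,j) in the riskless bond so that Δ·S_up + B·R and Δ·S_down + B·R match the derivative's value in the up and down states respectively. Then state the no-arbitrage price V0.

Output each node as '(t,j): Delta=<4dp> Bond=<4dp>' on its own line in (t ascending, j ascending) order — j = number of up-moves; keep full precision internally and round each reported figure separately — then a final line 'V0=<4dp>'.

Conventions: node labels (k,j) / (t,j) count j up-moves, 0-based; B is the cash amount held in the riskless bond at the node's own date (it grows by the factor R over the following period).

No-arbitrage ⇒ martingale measure with p* = (R−d)/(u−d) = 0.6444.
At maturity the claim pays: V(3,0)=17.2557, V(3,1)=1.2093, V(3,2)=31.0568, V(3,3)=79.3035
(2,0): S=41.0333. Δ = (V_up−V_dn)/(S_up−S_dn) = (1.2093−17.2557)/(48.4193−29.9543) = -0.8690. V = [p*·1.2093 + (1−p*)·17.2557]/1.02 = 6.7791. B = V − Δ·S = 42.4378.
(2,1): S=66.3278. Δ = (V_up−V_dn)/(S_up−S_dn) = (31.0568−1.2093)/(78.2668−48.4193) = 1.0000. V = [p*·31.0568 + (1−p*)·1.2093]/1.02 = 20.0435. B = V − Δ·S = -46.2843.
(2,2): S=107.2148. Δ = (V_up−V_dn)/(S_up−S_dn) = (79.3035−31.0568)/(126.5135−78.2668) = 1.0000. V = [p*·79.3035 + (1−p*)·31.0568]/1.02 = 60.9305. B = V − Δ·S = -46.2843.
(1,0): S=56.2100. Δ = (V_up−V_dn)/(S_up−S_dn) = (20.0435−6.7791)/(66.3278−41.0333) = 0.5244. V = [p*·20.0435 + (1−p*)·6.7791]/1.02 = 15.0267. B = V − Δ·S = -14.4497.
(1,1): S=90.8600. Δ = (V_up−V_dn)/(S_up−S_dn) = (60.9305−20.0435)/(107.2148−66.3278) = 1.0000. V = [p*·60.9305 + (1−p*)·20.0435]/1.02 = 45.4832. B = V − Δ·S = -45.3768.
(0,0): S=77.0000. Δ = (V_up−V_dn)/(S_up−S_dn) = (45.4832−15.0267)/(90.8600−56.2100) = 0.8790. V = [p*·45.4832 + (1−p*)·15.0267]/1.02 = 33.9748. B = V − Δ·S = -33.7064.
As a check, the time-0 holding Δ(0,0)·S0 + B(0,0) comes to 33.9748 — exactly V0.

(0,0): Delta=0.8790 Bond=-33.7064
(1,0): Delta=0.5244 Bond=-14.4497
(1,1): Delta=1.0000 Bond=-45.3768
(2,0): Delta=-0.8690 Bond=42.4378
(2,1): Delta=1.0000 Bond=-46.2843
(2,2): Delta=1.0000 Bond=-46.2843
V0=33.9748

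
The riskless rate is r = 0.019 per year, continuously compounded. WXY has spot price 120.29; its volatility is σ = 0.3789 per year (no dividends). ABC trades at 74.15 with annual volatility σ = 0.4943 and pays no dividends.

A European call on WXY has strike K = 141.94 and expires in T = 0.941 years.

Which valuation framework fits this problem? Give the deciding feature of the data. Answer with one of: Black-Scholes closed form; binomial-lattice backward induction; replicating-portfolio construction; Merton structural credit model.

Key observation: a European-exercise option on WXY struck at 141.94 — a GBM underlying with constant parameters — admits an analytic price: the data contain no early exercise, no discrete tree, no debt structure.

framework: Black-Scholes closed form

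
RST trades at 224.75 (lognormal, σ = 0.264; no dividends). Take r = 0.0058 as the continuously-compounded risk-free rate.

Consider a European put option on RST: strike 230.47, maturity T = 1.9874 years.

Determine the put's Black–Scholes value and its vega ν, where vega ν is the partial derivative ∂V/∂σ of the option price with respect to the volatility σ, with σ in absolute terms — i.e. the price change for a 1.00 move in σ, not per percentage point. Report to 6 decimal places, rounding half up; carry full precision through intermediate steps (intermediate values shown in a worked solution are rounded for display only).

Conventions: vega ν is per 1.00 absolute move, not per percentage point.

price = 34.967037
ν = 124.996274

σ√T = 0.264·√1.9874 = 0.372174
d₁ = (ln(S/K) + (r+σ²/2)T) / (σ√T) = (ln(224.75/230.47) + (0.0058+0.264²/2)·1.9874) / 0.372174 = (-0.025132 + 0.080784) / 0.372174 = 0.149532
d₂ = d₁ − σ√T = 0.149532 − 0.372174 = -0.222643
e^{−rT} = 0.988539
N(−d₁) = 0.440567,  N(−d₂) = 0.588093
Put price V = K·e^{−rT}·N(−d₂) − S·N(−d₁) = 133.984499 − 99.017462 = 34.967037
φ(d₁) = (1/√(2π))·e^{−d₁²/2} = 0.394507
ν = S·φ(d₁)·√T = 124.996274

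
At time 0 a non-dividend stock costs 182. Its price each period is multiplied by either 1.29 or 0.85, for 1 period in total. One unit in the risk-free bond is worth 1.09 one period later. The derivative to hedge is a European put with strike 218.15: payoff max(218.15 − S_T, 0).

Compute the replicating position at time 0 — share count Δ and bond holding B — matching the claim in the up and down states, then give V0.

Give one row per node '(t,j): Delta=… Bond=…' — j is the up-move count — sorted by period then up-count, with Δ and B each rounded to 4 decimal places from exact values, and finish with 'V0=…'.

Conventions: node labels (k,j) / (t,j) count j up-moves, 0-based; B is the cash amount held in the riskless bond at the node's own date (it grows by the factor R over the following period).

Under the risk-neutral measure, an up-move has probability p* = (R−d)/(u−d) = 0.5455 and values discount at R = 1.09.
Payoffs at expiry: V(1,0)=63.4500, V(1,1)=0.0000
Node (0,0) S=182.0000: V=(p*·0.0000+(1−p*)·63.4500)/1.09=26.4595; Δ=(0.0000−63.4500)/(234.7800−154.7000)=-0.7923; B=V−Δ·S=170.6641
As a check, the time-0 holding Δ(0,0)·S0 + B(0,0) comes to 26.4595 — exactly V0.

(0,0): Delta=-0.7923 Bond=170.6641
V0=26.4595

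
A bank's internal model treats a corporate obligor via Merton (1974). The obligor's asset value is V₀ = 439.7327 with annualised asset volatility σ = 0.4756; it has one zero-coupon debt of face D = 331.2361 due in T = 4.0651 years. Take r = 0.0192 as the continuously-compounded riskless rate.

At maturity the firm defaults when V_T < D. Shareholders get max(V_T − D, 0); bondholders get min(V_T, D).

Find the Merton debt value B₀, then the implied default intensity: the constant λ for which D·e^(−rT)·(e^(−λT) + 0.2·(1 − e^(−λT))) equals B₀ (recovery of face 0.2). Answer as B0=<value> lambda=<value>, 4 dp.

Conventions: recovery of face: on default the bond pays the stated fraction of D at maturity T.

B0=226.8146 lambda=0.0965

Apply the equity-as-call identities (strike 331.2361, horizon 4.0651 years):
d₁ = [ln(V₀/D) + (r + σ²/2)T] / (σ√T)
   = [ln(439.7327/331.2361) + (0.0192 + 0.5·0.4756²)·4.0651] / (0.4756·√4.0651)
   = [0.283336 + 0.537803] / 0.958909 = 0.856326
d₂ = d₁ − σ√T = 0.856326 − 0.958909 = -0.102583
N(d₁) = 0.804091,  N(d₂) = 0.459147,  e^(−rT) = 0.924918
E₀ = V₀·N(d₁) − D·e^(−rT)·N(d₂)
   = 439.7327·0.804091 − 331.2361·0.924918·0.459147 = 212.918074
B₀ = V₀ − E₀ = 439.7327 − 212.918074 = 226.814626
e^(−λT) = (B₀·e^(rT)/D − 0.2)/(1 − 0.2) = (226.8146·1.081177/331.2361 − 0.2)/0.8 = 0.67542240
λ = −ln(0.67542240)/4.0651 = 0.096533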